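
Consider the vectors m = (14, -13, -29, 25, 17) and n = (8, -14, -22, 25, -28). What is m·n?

m · n = 14·8 + (-13)·(-14) + (-29)·(-22) + 25·25 + 17·(-28) = 112 + 182 + 638 + 625 - 476 = 1081

1081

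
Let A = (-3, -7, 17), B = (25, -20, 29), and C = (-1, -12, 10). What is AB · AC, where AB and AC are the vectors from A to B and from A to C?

37

AB = B − A = (28, -13, 12)
AC = C − A = (2, -5, -7)
AB · AC = 28·2 + (-13)·(-5) + 12·(-7) = 56 + 65 - 84 = 37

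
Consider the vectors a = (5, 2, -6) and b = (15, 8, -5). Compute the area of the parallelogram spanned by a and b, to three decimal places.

75.954

i: 2·(-5) - (-6)·8 = -10 - (-48) = 38
j: (-6)·15 - 5·(-5) = -90 - (-25) = -65
k: 5·8 - 2·15 = 40 - 30 = 10
a × b = (38, -65, 10)
|a × b| = √(38² + (-65)² + 10²) = √5769 ≈ 75.9539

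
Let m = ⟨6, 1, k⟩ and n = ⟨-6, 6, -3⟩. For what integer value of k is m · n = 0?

-10

m · n = 6·(-6) + 1·6 + k·(-3) = -30 - 3k
Set equal to 0: -3k = 30, so k = -10.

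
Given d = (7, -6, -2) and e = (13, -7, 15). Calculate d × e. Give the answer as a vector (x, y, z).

i: (-6)·15 - (-2)·(-7) = -90 - 14 = -104
j: (-2)·13 - 7·15 = -26 - 105 = -131
k: 7·(-7) - (-6)·13 = -49 - (-78) = 29
d × e = (-104, -131, 29)

(-104, -131, 29)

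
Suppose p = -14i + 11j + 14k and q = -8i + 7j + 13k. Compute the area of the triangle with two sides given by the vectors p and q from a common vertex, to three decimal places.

41.908

i: 11·13 - 14·7 = 143 - 98 = 45
j: 14·(-8) - (-14)·13 = -112 - (-182) = 70
k: (-14)·7 - 11·(-8) = -98 - (-88) = -10
p × q = (45, 70, -10)
|p × q| = √(45² + 70² + (-10)²) = √7025 ≈ 83.8153
area = ½ · 83.8153 ≈ 41.908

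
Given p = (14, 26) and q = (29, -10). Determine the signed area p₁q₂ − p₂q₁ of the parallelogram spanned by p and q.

14·(-10) - 26·29 = -140 - 754 = -894

-894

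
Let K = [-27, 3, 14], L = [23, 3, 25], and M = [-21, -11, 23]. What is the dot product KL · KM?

399

KL = L − K = (50, 0, 11)
KM = M − K = (6, -14, 9)
KL · KM = 50·6 + 0·(-14) + 11·9 = 300 + 0 + 99 = 399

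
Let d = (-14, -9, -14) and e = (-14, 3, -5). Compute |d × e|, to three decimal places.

i: (-9)·(-5) - (-14)·3 = 45 - (-42) = 87
j: (-14)·(-14) - (-14)·(-5) = 196 - 70 = 126
k: (-14)·3 - (-9)·(-14) = -42 - 126 = -168
d × e = (87, 126, -168)
|d × e| = √(87² + 126² + (-168)²) = √51669 ≈ 227.3082

227.308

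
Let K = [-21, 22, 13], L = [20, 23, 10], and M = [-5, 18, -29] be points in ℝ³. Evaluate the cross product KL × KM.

(-54, 1674, -180)

KL = (41, 1, -3)
KM = (16, -4, -42)
i: 1·(-42) - (-3)·(-4) = -42 - 12 = -54
j: (-3)·16 - 41·(-42) = -48 - (-1722) = 1674
k: 41·(-4) - 1·16 = -164 - 16 = -180
KL × KM = (-54, 1674, -180)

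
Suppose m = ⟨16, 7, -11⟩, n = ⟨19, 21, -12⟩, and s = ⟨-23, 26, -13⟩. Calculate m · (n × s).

n × s:
i: 21·(-13) - (-12)·26 = -273 - (-312) = 39
j: (-12)·(-23) - 19·(-13) = 276 - (-247) = 523
k: 19·26 - 21·(-23) = 494 - (-483) = 977
n × s = (39, 523, 977)
m · (n × s) = 16·39 + 7·523 + (-11)·977 = 624 + 3661 - 10747 = -6462

-6462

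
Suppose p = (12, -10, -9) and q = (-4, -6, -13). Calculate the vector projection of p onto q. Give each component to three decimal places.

(-2.335, -3.502, -7.588)

p · q = 12·(-4) + (-10)·(-6) + (-9)·(-13) = -48 + 60 + 117 = 129
|q|² = 16 + 36 + 169 = 221
proj_q p = (129/221) · (-4, -6, -13) ≈ (-2.335, -3.502, -7.588)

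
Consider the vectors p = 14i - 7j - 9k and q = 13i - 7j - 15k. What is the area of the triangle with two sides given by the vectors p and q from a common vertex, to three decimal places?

i: (-7)·(-15) - (-9)·(-7) = 105 - 63 = 42
j: (-9)·13 - 14·(-15) = -117 - (-210) = 93
k: 14·(-7) - (-7)·13 = -98 - (-91) = -7
p × q = (42, 93, -7)
|p × q| = √(42² + 93² + (-7)²) = √10462 ≈ 102.2839
area = ½ · 102.2839 ≈ 51.142

51.142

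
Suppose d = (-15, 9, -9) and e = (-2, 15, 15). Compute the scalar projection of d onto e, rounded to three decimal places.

d · e = (-15)·(-2) + 9·15 + (-9)·15 = 30 + 135 - 135 = 30
|e| = √(4 + 225 + 225) = √454 ≈ 21.3073
comp_e d = 30 / √454 ≈ 1.408

1.408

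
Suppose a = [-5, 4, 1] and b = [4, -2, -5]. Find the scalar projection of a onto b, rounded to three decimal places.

a · b = (-5)·4 + 4·(-2) + 1·(-5) = -20 - 8 - 5 = -33
|b| = √(16 + 4 + 25) = √45 ≈ 6.7082
comp_b a = -33 / √45 ≈ -4.919

-4.919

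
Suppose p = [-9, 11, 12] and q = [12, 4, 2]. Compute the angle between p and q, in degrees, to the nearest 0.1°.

p · q = (-9)·12 + 11·4 + 12·2 = -108 + 44 + 24 = -40
|p|² = 81 + 121 + 144 = 346,  |p| = √346 ≈ 18.601075
|q|² = 144 + 16 + 4 = 164,  |q| = √164 ≈ 12.806248
cos θ = -40 / (18.601075 · 12.806248) ≈ -0.16792
θ = arccos(-0.16792) ≈ 99.7°

99.7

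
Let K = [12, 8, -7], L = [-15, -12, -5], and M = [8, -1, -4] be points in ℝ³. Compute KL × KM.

(-42, 73, 163)

KL = (-27, -20, 2)
KM = (-4, -9, 3)
i: (-20)·3 - 2·(-9) = -60 - (-18) = -42
j: 2·(-4) - (-27)·3 = -8 - (-81) = 73
k: (-27)·(-9) - (-20)·(-4) = 243 - 80 = 163
KL × KM = (-42, 73, 163)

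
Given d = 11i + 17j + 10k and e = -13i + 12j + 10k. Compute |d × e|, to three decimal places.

i: 17·10 - 10·12 = 170 - 120 = 50
j: 10·(-13) - 11·10 = -130 - 110 = -240
k: 11·12 - 17·(-13) = 132 - (-221) = 353
d × e = (50, -240, 353)
|d × e| = √(50² + (-240)² + 353²) = √184709 ≈ 429.7778

429.778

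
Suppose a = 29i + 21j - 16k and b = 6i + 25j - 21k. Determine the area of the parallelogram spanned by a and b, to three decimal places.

789.716

i: 21·(-21) - (-16)·25 = -441 - (-400) = -41
j: (-16)·6 - 29·(-21) = -96 - (-609) = 513
k: 29·25 - 21·6 = 725 - 126 = 599
a × b = (-41, 513, 599)
|a × b| = √((-41)² + 513² + 599²) = √623651 ≈ 789.7158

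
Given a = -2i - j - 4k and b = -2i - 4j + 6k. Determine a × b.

i: (-1)·6 - (-4)·(-4) = -6 - 16 = -22
j: (-4)·(-2) - (-2)·6 = 8 - (-12) = 20
k: (-2)·(-4) - (-1)·(-2) = 8 - 2 = 6
a × b = (-22, 20, 6)

(-22, 20, 6)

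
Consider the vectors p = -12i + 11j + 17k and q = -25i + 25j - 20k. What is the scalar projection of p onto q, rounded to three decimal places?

p · q = (-12)·(-25) + 11·25 + 17·(-20) = 300 + 275 - 340 = 235
|q| = √(625 + 625 + 400) = √1650 ≈ 40.6202
comp_q p = 235 / √1650 ≈ 5.785

5.785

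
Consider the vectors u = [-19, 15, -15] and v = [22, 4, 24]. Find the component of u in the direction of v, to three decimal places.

u · v = (-19)·22 + 15·4 + (-15)·24 = -418 + 60 - 360 = -718
|v| = √(484 + 16 + 576) = √1076 ≈ 32.8024
comp_v u = -718 / √1076 ≈ -21.889

-21.889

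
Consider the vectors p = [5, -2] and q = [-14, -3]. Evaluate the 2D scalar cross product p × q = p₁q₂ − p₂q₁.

-43

5·(-3) - (-2)·(-14) = -15 - 28 = -43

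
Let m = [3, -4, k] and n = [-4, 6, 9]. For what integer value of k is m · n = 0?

4

m · n = 3·(-4) + (-4)·6 + k·9 = -36 + 9k
Set equal to 0: 9k = 36, so k = 4.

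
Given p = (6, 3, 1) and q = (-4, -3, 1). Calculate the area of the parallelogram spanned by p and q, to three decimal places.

13.115

i: 3·1 - 1·(-3) = 3 - (-3) = 6
j: 1·(-4) - 6·1 = -4 - 6 = -10
k: 6·(-3) - 3·(-4) = -18 - (-12) = -6
p × q = (6, -10, -6)
|p × q| = √(6² + (-10)² + (-6)²) = √172 ≈ 13.1149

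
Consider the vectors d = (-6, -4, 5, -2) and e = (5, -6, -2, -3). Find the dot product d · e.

-10

d · e = (-6)·5 + (-4)·(-6) + 5·(-2) + (-2)·(-3) = -30 + 24 - 10 + 6 = -10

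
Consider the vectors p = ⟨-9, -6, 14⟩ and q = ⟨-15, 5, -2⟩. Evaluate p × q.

(-58, -228, -135)

i: (-6)·(-2) - 14·5 = 12 - 70 = -58
j: 14·(-15) - (-9)·(-2) = -210 - 18 = -228
k: (-9)·5 - (-6)·(-15) = -45 - 90 = -135
p × q = (-58, -228, -135)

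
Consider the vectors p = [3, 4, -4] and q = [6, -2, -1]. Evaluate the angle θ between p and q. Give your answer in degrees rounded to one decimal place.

p · q = 3·6 + 4·(-2) + (-4)·(-1) = 18 - 8 + 4 = 14
|p|² = 9 + 16 + 16 = 41,  |p| = √41 ≈ 6.403124
|q|² = 36 + 4 + 1 = 41,  |q| = √41 ≈ 6.403124
cos θ = 14 / (6.403124 · 6.403124) ≈ 0.34146
θ = arccos(0.34146) ≈ 70.0°

70.0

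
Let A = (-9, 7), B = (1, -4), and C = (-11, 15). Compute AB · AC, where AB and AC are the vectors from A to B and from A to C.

-108

AB = B − A = (10, -11)
AC = C − A = (-2, 8)
AB · AC = 10·(-2) + (-11)·8 = -20 - 88 = -108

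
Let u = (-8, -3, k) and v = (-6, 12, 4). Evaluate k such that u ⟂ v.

u · v = (-8)·(-6) + (-3)·12 + k·4 = 12 + 4k
Set equal to 0: 4k = -12, so k = -3.

-3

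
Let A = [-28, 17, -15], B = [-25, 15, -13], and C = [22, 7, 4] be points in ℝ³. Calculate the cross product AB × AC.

(-18, 43, 70)

AB = (3, -2, 2)
AC = (50, -10, 19)
i: (-2)·19 - 2·(-10) = -38 - (-20) = -18
j: 2·50 - 3·19 = 100 - 57 = 43
k: 3·(-10) - (-2)·50 = -30 - (-100) = 70
AB × AC = (-18, 43, 70)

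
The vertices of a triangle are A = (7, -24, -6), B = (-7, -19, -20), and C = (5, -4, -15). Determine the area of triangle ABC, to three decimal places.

AB = (-14, 5, -14),  AC = (-2, 20, -9)
i: 5·(-9) - (-14)·20 = -45 - (-280) = 235
j: (-14)·(-2) - (-14)·(-9) = 28 - 126 = -98
k: (-14)·20 - 5·(-2) = -280 - (-10) = -270
AB × AC = (235, -98, -270)
|AB × AC| = √137729 ≈ 371.1186
area = ½ · 371.1186 ≈ 185.559

185.559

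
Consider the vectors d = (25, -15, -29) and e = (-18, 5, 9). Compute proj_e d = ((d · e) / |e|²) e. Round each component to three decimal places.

d · e = 25·(-18) + (-15)·5 + (-29)·9 = -450 - 75 - 261 = -786
|e|² = 324 + 25 + 81 = 430
proj_e d = (-786/430) · (-18, 5, 9) ≈ (32.902, -9.140, -16.451)

(32.902, -9.140, -16.451)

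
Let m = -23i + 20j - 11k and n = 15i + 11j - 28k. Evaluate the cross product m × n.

(-439, -809, -553)

i: 20·(-28) - (-11)·11 = -560 - (-121) = -439
j: (-11)·15 - (-23)·(-28) = -165 - 644 = -809
k: (-23)·11 - 20·15 = -253 - 300 = -553
m × n = (-439, -809, -553)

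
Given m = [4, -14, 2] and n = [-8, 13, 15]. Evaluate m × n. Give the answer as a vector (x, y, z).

(-236, -76, -60)

i: (-14)·15 - 2·13 = -210 - 26 = -236
j: 2·(-8) - 4·15 = -16 - 60 = -76
k: 4·13 - (-14)·(-8) = 52 - 112 = -60
m × n = (-236, -76, -60)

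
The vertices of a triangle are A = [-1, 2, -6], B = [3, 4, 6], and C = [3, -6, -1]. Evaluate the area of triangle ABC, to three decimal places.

58.352

AB = (4, 2, 12),  AC = (4, -8, 5)
i: 2·5 - 12·(-8) = 10 - (-96) = 106
j: 12·4 - 4·5 = 48 - 20 = 28
k: 4·(-8) - 2·4 = -32 - 8 = -40
AB × AC = (106, 28, -40)
|AB × AC| = √13620 ≈ 116.7048
area = ½ · 116.7048 ≈ 58.352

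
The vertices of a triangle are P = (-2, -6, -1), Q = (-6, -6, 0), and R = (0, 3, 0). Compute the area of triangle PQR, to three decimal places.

18.795

PQ = (-4, 0, 1),  PR = (2, 9, 1)
i: 0·1 - 1·9 = 0 - 9 = -9
j: 1·2 - (-4)·1 = 2 - (-4) = 6
k: (-4)·9 - 0·2 = -36 - 0 = -36
PQ × PR = (-9, 6, -36)
|PQ × PR| = √1413 ≈ 37.5899
area = ½ · 37.5899 ≈ 18.795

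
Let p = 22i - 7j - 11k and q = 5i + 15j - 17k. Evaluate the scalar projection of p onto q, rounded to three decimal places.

8.270

p · q = 22·5 + (-7)·15 + (-11)·(-17) = 110 - 105 + 187 = 192
|q| = √(25 + 225 + 289) = √539 ≈ 23.2164
comp_q p = 192 / √539 ≈ 8.270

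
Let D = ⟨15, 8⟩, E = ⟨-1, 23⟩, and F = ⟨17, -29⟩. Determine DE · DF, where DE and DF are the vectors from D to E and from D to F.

-587

DE = E − D = (-16, 15)
DF = F − D = (2, -37)
DE · DF = (-16)·2 + 15·(-37) = -32 - 555 = -587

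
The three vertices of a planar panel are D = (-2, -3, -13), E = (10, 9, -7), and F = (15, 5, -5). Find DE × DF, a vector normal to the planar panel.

DE = (12, 12, 6)
DF = (17, 8, 8)
i: 12·8 - 6·8 = 96 - 48 = 48
j: 6·17 - 12·8 = 102 - 96 = 6
k: 12·8 - 12·17 = 96 - 204 = -108
DE × DF = (48, 6, -108)

(48, 6, -108)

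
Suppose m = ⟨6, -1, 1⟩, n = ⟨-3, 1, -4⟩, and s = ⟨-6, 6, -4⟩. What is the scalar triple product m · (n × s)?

n × s:
i: 1·(-4) - (-4)·6 = -4 - (-24) = 20
j: (-4)·(-6) - (-3)·(-4) = 24 - 12 = 12
k: (-3)·6 - 1·(-6) = -18 - (-6) = -12
n × s = (20, 12, -12)
m · (n × s) = 6·20 + (-1)·12 + 1·(-12) = 120 - 12 - 12 = 96

96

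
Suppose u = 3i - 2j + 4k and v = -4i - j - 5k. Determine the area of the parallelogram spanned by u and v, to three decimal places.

i: (-2)·(-5) - 4·(-1) = 10 - (-4) = 14
j: 4·(-4) - 3·(-5) = -16 - (-15) = -1
k: 3·(-1) - (-2)·(-4) = -3 - 8 = -11
u × v = (14, -1, -11)
|u × v| = √(14² + (-1)² + (-11)²) = √318 ≈ 17.8326

17.833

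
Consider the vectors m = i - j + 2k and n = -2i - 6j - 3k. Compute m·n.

-2

m · n = 1·(-2) + (-1)·(-6) + 2·(-3) = -2 + 6 - 6 = -2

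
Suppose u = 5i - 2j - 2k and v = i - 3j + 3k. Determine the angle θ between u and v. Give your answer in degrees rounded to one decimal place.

78.5

u · v = 5·1 + (-2)·(-3) + (-2)·3 = 5 + 6 - 6 = 5
|u|² = 25 + 4 + 4 = 33,  |u| = √33 ≈ 5.744563
|v|² = 1 + 9 + 9 = 19,  |v| = √19 ≈ 4.358899
cos θ = 5 / (5.744563 · 4.358899) ≈ 0.19968
θ = arccos(0.19968) ≈ 78.5°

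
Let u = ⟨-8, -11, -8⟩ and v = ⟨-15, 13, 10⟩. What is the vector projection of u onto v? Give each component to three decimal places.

(3.128, -2.711, -2.085)

u · v = (-8)·(-15) + (-11)·13 + (-8)·10 = 120 - 143 - 80 = -103
|v|² = 225 + 169 + 100 = 494
proj_v u = (-103/494) · (-15, 13, 10) ≈ (3.128, -2.711, -2.085)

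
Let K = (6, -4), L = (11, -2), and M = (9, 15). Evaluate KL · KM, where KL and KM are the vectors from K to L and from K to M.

KL = L − K = (5, 2)
KM = M − K = (3, 19)
KL · KM = 5·3 + 2·19 = 15 + 38 = 53

53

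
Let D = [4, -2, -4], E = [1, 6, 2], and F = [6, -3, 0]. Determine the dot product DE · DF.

10

DE = E − D = (-3, 8, 6)
DF = F − D = (2, -1, 4)
DE · DF = (-3)·2 + 8·(-1) + 6·4 = -6 - 8 + 24 = 10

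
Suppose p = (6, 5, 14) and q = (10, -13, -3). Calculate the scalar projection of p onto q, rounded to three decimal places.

p · q = 6·10 + 5·(-13) + 14·(-3) = 60 - 65 - 42 = -47
|q| = √(100 + 169 + 9) = √278 ≈ 16.6733
comp_q p = -47 / √278 ≈ -2.819

-2.819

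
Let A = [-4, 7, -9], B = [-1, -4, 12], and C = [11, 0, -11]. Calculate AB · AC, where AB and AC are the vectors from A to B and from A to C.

AB = B − A = (3, -11, 21)
AC = C − A = (15, -7, -2)
AB · AC = 3·15 + (-11)·(-7) + 21·(-2) = 45 + 77 - 42 = 80

80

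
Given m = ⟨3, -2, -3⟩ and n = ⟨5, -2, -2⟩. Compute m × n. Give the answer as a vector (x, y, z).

(-2, -9, 4)

i: (-2)·(-2) - (-3)·(-2) = 4 - 6 = -2
j: (-3)·5 - 3·(-2) = -15 - (-6) = -9
k: 3·(-2) - (-2)·5 = -6 - (-10) = 4
m × n = (-2, -9, 4)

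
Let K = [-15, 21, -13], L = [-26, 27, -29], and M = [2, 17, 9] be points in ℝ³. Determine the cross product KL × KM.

(68, -30, -58)

KL = (-11, 6, -16)
KM = (17, -4, 22)
i: 6·22 - (-16)·(-4) = 132 - 64 = 68
j: (-16)·17 - (-11)·22 = -272 - (-242) = -30
k: (-11)·(-4) - 6·17 = 44 - 102 = -58
KL × KM = (68, -30, -58)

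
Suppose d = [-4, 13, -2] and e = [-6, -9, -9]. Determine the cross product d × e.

(-135, -24, 114)

i: 13·(-9) - (-2)·(-9) = -117 - 18 = -135
j: (-2)·(-6) - (-4)·(-9) = 12 - 36 = -24
k: (-4)·(-9) - 13·(-6) = 36 - (-78) = 114
d × e = (-135, -24, 114)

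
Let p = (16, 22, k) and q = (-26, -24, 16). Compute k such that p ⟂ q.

p · q = 16·(-26) + 22·(-24) + k·16 = -944 + 16k
Set equal to 0: 16k = 944, so k = 59.

59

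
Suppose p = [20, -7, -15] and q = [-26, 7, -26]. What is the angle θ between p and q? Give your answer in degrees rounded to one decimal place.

100.6

p · q = 20·(-26) + (-7)·7 + (-15)·(-26) = -520 - 49 + 390 = -179
|p|² = 400 + 49 + 225 = 674,  |p| = √674 ≈ 25.961510
|q|² = 676 + 49 + 676 = 1401,  |q| = √1401 ≈ 37.429935
cos θ = -179 / (25.961510 · 37.429935) ≈ -0.18421
θ = arccos(-0.18421) ≈ 100.6°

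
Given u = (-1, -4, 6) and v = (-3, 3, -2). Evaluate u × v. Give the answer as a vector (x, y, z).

i: (-4)·(-2) - 6·3 = 8 - 18 = -10
j: 6·(-3) - (-1)·(-2) = -18 - 2 = -20
k: (-1)·3 - (-4)·(-3) = -3 - 12 = -15
u × v = (-10, -20, -15)

(-10, -20, -15)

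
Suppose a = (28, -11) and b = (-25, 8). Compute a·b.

a · b = 28·(-25) + (-11)·8 = -700 - 88 = -788

-788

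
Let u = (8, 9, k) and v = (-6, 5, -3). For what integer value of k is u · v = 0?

-1

u · v = 8·(-6) + 9·5 + k·(-3) = -3 - 3k
Set equal to 0: -3k = 3, so k = -1.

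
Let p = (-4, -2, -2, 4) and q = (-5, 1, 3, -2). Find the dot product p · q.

p · q = (-4)·(-5) + (-2)·1 + (-2)·3 + 4·(-2) = 20 - 2 - 6 - 8 = 4

4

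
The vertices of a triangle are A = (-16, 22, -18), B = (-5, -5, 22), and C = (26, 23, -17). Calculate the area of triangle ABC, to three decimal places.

AB = (11, -27, 40),  AC = (42, 1, 1)
i: (-27)·1 - 40·1 = -27 - 40 = -67
j: 40·42 - 11·1 = 1680 - 11 = 1669
k: 11·1 - (-27)·42 = 11 - (-1134) = 1145
AB × AC = (-67, 1669, 1145)
|AB × AC| = √4101075 ≈ 2025.1111
area = ½ · 2025.1111 ≈ 1012.556

1012.556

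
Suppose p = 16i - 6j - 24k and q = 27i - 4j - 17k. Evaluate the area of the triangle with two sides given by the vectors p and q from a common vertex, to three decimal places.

194.304

i: (-6)·(-17) - (-24)·(-4) = 102 - 96 = 6
j: (-24)·27 - 16·(-17) = -648 - (-272) = -376
k: 16·(-4) - (-6)·27 = -64 - (-162) = 98
p × q = (6, -376, 98)
|p × q| = √(6² + (-376)² + 98²) = √151016 ≈ 388.6078
area = ½ · 388.6078 ≈ 194.304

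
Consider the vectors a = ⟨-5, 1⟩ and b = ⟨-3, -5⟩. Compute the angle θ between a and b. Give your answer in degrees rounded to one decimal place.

70.3

a · b = (-5)·(-3) + 1·(-5) = 15 - 5 = 10
|a|² = 25 + 1 = 26,  |a| = √26 ≈ 5.099020
|b|² = 9 + 25 = 34,  |b| = √34 ≈ 5.830952
cos θ = 10 / (5.099020 · 5.830952) ≈ 0.33634
θ = arccos(0.33634) ≈ 70.3°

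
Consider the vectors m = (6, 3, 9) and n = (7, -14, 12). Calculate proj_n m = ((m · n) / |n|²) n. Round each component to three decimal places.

m · n = 6·7 + 3·(-14) + 9·12 = 42 - 42 + 108 = 108
|n|² = 49 + 196 + 144 = 389
proj_n m = (108/389) · (7, -14, 12) ≈ (1.943, -3.887, 3.332)

(1.943, -3.887, 3.332)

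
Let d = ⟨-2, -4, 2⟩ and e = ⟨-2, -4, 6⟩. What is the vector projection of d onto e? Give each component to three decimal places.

d · e = (-2)·(-2) + (-4)·(-4) + 2·6 = 4 + 16 + 12 = 32
|e|² = 4 + 16 + 36 = 56
proj_e d = (32/56) · (-2, -4, 6) ≈ (-1.143, -2.286, 3.429)

(-1.143, -2.286, 3.429)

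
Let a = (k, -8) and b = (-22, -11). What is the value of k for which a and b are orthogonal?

4

a · b = k·(-22) + (-8)·(-11) = 88 - 22k
Set equal to 0: -22k = -88, so k = 4.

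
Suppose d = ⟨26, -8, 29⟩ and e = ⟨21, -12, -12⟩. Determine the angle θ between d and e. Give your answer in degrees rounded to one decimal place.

74.1

d · e = 26·21 + (-8)·(-12) + 29·(-12) = 546 + 96 - 348 = 294
|d|² = 676 + 64 + 841 = 1581,  |d| = √1581 ≈ 39.761791
|e|² = 441 + 144 + 144 = 729,  |e| = √729 ≈ 27.000000
cos θ = 294 / (39.761791 · 27.000000) ≈ 0.27385
θ = arccos(0.27385) ≈ 74.1°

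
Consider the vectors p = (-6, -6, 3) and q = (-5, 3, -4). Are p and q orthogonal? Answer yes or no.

p · q = (-6)·(-5) + (-6)·3 + 3·(-4) = 30 - 18 - 12 = 0
Zero, so the vectors are orthogonal.

yes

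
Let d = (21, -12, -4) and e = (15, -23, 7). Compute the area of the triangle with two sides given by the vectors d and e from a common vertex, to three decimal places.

203.491

i: (-12)·7 - (-4)·(-23) = -84 - 92 = -176
j: (-4)·15 - 21·7 = -60 - 147 = -207
k: 21·(-23) - (-12)·15 = -483 - (-180) = -303
d × e = (-176, -207, -303)
|d × e| = √((-176)² + (-207)² + (-303)²) = √165634 ≈ 406.9816
area = ½ · 406.9816 ≈ 203.491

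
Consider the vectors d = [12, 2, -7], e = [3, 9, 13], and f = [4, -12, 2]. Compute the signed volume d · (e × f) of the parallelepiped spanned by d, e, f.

e × f:
i: 9·2 - 13·(-12) = 18 - (-156) = 174
j: 13·4 - 3·2 = 52 - 6 = 46
k: 3·(-12) - 9·4 = -36 - 36 = -72
e × f = (174, 46, -72)
d · (e × f) = 12·174 + 2·46 + (-7)·(-72) = 2088 + 92 + 504 = 2684

2684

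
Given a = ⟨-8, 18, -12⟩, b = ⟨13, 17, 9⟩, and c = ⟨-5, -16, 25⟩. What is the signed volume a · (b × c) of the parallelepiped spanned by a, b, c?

b × c:
i: 17·25 - 9·(-16) = 425 - (-144) = 569
j: 9·(-5) - 13·25 = -45 - 325 = -370
k: 13·(-16) - 17·(-5) = -208 - (-85) = -123
b × c = (569, -370, -123)
a · (b × c) = (-8)·569 + 18·(-370) + (-12)·(-123) = -4552 - 6660 + 1476 = -9736

-9736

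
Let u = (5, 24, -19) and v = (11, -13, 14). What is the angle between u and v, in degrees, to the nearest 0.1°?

139.9

u · v = 5·11 + 24·(-13) + (-19)·14 = 55 - 312 - 266 = -523
|u|² = 25 + 576 + 361 = 962,  |u| = √962 ≈ 31.016125
|v|² = 121 + 169 + 196 = 486,  |v| = √486 ≈ 22.045408
cos θ = -523 / (31.016125 · 22.045408) ≈ -0.76488
θ = arccos(-0.76488) ≈ 139.9°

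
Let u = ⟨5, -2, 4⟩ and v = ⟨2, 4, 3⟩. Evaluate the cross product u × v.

(-22, -7, 24)

i: (-2)·3 - 4·4 = -6 - 16 = -22
j: 4·2 - 5·3 = 8 - 15 = -7
k: 5·4 - (-2)·2 = 20 - (-4) = 24
u × v = (-22, -7, 24)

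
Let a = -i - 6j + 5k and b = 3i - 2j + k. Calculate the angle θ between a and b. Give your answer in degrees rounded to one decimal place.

a · b = (-1)·3 + (-6)·(-2) + 5·1 = -3 + 12 + 5 = 14
|a|² = 1 + 36 + 25 = 62,  |a| = √62 ≈ 7.874008
|b|² = 9 + 4 + 1 = 14,  |b| = √14 ≈ 3.741657
cos θ = 14 / (7.874008 · 3.741657) ≈ 0.47519
θ = arccos(0.47519) ≈ 61.6°

61.6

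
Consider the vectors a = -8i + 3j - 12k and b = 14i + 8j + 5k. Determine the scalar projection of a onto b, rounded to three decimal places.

-8.767

a · b = (-8)·14 + 3·8 + (-12)·5 = -112 + 24 - 60 = -148
|b| = √(196 + 64 + 25) = √285 ≈ 16.8819
comp_b a = -148 / √285 ≈ -8.767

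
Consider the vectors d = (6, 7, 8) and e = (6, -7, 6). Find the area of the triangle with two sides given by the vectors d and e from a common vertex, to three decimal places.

i: 7·6 - 8·(-7) = 42 - (-56) = 98
j: 8·6 - 6·6 = 48 - 36 = 12
k: 6·(-7) - 7·6 = -42 - 42 = -84
d × e = (98, 12, -84)
|d × e| = √(98² + 12² + (-84)²) = √16804 ≈ 129.6302
area = ½ · 129.6302 ≈ 64.815

64.815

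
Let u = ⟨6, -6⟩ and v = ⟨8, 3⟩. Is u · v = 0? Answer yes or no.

no

u · v = 6·8 + (-6)·3 = 48 - 18 = 30
Nonzero, so the vectors are not orthogonal.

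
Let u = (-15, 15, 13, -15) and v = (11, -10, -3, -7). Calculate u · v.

-249

u · v = (-15)·11 + 15·(-10) + 13·(-3) + (-15)·(-7) = -165 - 150 - 39 + 105 = -249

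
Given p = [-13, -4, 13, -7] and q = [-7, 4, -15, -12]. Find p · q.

-36

p · q = (-13)·(-7) + (-4)·4 + 13·(-15) + (-7)·(-12) = 91 - 16 - 195 + 84 = -36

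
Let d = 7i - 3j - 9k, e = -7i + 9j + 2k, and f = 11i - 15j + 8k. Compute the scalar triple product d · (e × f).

e × f:
i: 9·8 - 2·(-15) = 72 - (-30) = 102
j: 2·11 - (-7)·8 = 22 - (-56) = 78
k: (-7)·(-15) - 9·11 = 105 - 99 = 6
e × f = (102, 78, 6)
d · (e × f) = 7·102 + (-3)·78 + (-9)·6 = 714 - 234 - 54 = 426

426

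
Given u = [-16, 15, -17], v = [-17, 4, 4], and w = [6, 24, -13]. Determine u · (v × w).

6757

v × w:
i: 4·(-13) - 4·24 = -52 - 96 = -148
j: 4·6 - (-17)·(-13) = 24 - 221 = -197
k: (-17)·24 - 4·6 = -408 - 24 = -432
v × w = (-148, -197, -432)
u · (v × w) = (-16)·(-148) + 15·(-197) + (-17)·(-432) = 2368 - 2955 + 7344 = 6757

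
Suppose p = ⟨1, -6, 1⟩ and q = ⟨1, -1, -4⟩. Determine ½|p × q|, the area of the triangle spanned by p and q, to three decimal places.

i: (-6)·(-4) - 1·(-1) = 24 - (-1) = 25
j: 1·1 - 1·(-4) = 1 - (-4) = 5
k: 1·(-1) - (-6)·1 = -1 - (-6) = 5
p × q = (25, 5, 5)
|p × q| = √(25² + 5² + 5²) = √675 ≈ 25.9808
area = ½ · 25.9808 ≈ 12.990

12.990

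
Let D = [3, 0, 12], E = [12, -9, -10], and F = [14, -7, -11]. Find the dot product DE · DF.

668

DE = E − D = (9, -9, -22)
DF = F − D = (11, -7, -23)
DE · DF = 9·11 + (-9)·(-7) + (-22)·(-23) = 99 + 63 + 506 = 668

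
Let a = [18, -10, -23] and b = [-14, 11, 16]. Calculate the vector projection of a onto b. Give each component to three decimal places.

(17.836, -14.014, -20.384)

a · b = 18·(-14) + (-10)·11 + (-23)·16 = -252 - 110 - 368 = -730
|b|² = 196 + 121 + 256 = 573
proj_b a = (-730/573) · (-14, 11, 16) ≈ (17.836, -14.014, -20.384)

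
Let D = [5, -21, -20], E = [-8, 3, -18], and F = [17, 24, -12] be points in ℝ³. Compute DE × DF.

(102, 128, -873)

DE = (-13, 24, 2)
DF = (12, 45, 8)
i: 24·8 - 2·45 = 192 - 90 = 102
j: 2·12 - (-13)·8 = 24 - (-104) = 128
k: (-13)·45 - 24·12 = -585 - 288 = -873
DE × DF = (102, 128, -873)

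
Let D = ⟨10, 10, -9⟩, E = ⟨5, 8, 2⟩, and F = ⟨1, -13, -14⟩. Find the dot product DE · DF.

36

DE = E − D = (-5, -2, 11)
DF = F − D = (-9, -23, -5)
DE · DF = (-5)·(-9) + (-2)·(-23) + 11·(-5) = 45 + 46 - 55 = 36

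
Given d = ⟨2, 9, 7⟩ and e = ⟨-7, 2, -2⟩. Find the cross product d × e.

(-32, -45, 67)

i: 9·(-2) - 7·2 = -18 - 14 = -32
j: 7·(-7) - 2·(-2) = -49 - (-4) = -45
k: 2·2 - 9·(-7) = 4 - (-63) = 67
d × e = (-32, -45, 67)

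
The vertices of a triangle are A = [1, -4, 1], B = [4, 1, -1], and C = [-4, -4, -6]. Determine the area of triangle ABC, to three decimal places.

26.509

AB = (3, 5, -2),  AC = (-5, 0, -7)
i: 5·(-7) - (-2)·0 = -35 - 0 = -35
j: (-2)·(-5) - 3·(-7) = 10 - (-21) = 31
k: 3·0 - 5·(-5) = 0 - (-25) = 25
AB × AC = (-35, 31, 25)
|AB × AC| = √2811 ≈ 53.0189
area = ½ · 53.0189 ≈ 26.509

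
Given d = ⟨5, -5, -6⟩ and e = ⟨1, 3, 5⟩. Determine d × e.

i: (-5)·5 - (-6)·3 = -25 - (-18) = -7
j: (-6)·1 - 5·5 = -6 - 25 = -31
k: 5·3 - (-5)·1 = 15 - (-5) = 20
d × e = (-7, -31, 20)

(-7, -31, 20)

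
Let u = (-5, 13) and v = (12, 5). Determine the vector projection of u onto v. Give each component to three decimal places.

(0.355, 0.148)

u · v = (-5)·12 + 13·5 = -60 + 65 = 5
|v|² = 144 + 25 = 169
proj_v u = (5/169) · (12, 5) ≈ (0.355, 0.148)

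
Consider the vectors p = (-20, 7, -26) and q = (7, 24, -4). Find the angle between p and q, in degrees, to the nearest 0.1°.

p · q = (-20)·7 + 7·24 + (-26)·(-4) = -140 + 168 + 104 = 132
|p|² = 400 + 49 + 676 = 1125,  |p| = √1125 ≈ 33.541020
|q|² = 49 + 576 + 16 = 641,  |q| = √641 ≈ 25.317978
cos θ = 132 / (33.541020 · 25.317978) ≈ 0.15544
θ = arccos(0.15544) ≈ 81.1°

81.1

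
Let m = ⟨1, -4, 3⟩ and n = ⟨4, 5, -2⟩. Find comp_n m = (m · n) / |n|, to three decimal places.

-3.280

m · n = 1·4 + (-4)·5 + 3·(-2) = 4 - 20 - 6 = -22
|n| = √(16 + 25 + 4) = √45 ≈ 6.7082
comp_n m = -22 / √45 ≈ -3.280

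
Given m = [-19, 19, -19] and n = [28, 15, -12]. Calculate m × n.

i: 19·(-12) - (-19)·15 = -228 - (-285) = 57
j: (-19)·28 - (-19)·(-12) = -532 - 228 = -760
k: (-19)·15 - 19·28 = -285 - 532 = -817
m × n = (57, -760, -817)

(57, -760, -817)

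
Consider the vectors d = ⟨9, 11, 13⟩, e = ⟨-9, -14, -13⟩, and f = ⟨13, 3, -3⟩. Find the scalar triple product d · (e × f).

588

e × f:
i: (-14)·(-3) - (-13)·3 = 42 - (-39) = 81
j: (-13)·13 - (-9)·(-3) = -169 - 27 = -196
k: (-9)·3 - (-14)·13 = -27 - (-182) = 155
e × f = (81, -196, 155)
d · (e × f) = 9·81 + 11·(-196) + 13·155 = 729 - 2156 + 2015 = 588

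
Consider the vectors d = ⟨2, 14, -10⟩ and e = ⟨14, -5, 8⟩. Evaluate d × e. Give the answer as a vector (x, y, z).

i: 14·8 - (-10)·(-5) = 112 - 50 = 62
j: (-10)·14 - 2·8 = -140 - 16 = -156
k: 2·(-5) - 14·14 = -10 - 196 = -206
d × e = (62, -156, -206)

(62, -156, -206)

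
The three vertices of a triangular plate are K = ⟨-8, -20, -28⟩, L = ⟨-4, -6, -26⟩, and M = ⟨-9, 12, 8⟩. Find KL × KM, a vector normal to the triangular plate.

KL = (4, 14, 2)
KM = (-1, 32, 36)
i: 14·36 - 2·32 = 504 - 64 = 440
j: 2·(-1) - 4·36 = -2 - 144 = -146
k: 4·32 - 14·(-1) = 128 - (-14) = 142
KL × KM = (440, -146, 142)

(440, -146, 142)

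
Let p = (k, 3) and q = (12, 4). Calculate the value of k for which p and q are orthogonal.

-1

p · q = k·12 + 3·4 = 12 + 12k
Set equal to 0: 12k = -12, so k = -1.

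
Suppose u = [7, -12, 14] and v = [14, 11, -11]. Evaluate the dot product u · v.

u · v = 7·14 + (-12)·11 + 14·(-11) = 98 - 132 - 154 = -188

-188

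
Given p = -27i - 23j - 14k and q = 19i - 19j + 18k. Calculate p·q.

-328

p · q = (-27)·19 + (-23)·(-19) + (-14)·18 = -513 + 437 - 252 = -328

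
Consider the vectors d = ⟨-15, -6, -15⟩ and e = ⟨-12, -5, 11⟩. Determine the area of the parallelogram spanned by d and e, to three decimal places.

372.713

i: (-6)·11 - (-15)·(-5) = -66 - 75 = -141
j: (-15)·(-12) - (-15)·11 = 180 - (-165) = 345
k: (-15)·(-5) - (-6)·(-12) = 75 - 72 = 3
d × e = (-141, 345, 3)
|d × e| = √((-141)² + 345² + 3²) = √138915 ≈ 372.7130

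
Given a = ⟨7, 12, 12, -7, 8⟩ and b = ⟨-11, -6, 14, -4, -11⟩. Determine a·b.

a · b = 7·(-11) + 12·(-6) + 12·14 + (-7)·(-4) + 8·(-11) = -77 - 72 + 168 + 28 - 88 = -41

-41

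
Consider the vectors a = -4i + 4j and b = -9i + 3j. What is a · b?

48

a · b = (-4)·(-9) + 4·3 = 36 + 12 = 48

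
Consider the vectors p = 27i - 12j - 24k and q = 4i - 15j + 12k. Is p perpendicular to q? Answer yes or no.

p · q = 27·4 + (-12)·(-15) + (-24)·12 = 108 + 180 - 288 = 0
Zero, so the vectors are orthogonal.

yes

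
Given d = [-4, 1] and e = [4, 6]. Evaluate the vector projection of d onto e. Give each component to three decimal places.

(-0.769, -1.154)

d · e = (-4)·4 + 1·6 = -16 + 6 = -10
|e|² = 16 + 36 = 52
proj_e d = (-10/52) · (4, 6) ≈ (-0.769, -1.154)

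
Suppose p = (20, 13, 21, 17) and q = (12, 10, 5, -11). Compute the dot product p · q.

288

p · q = 20·12 + 13·10 + 21·5 + 17·(-11) = 240 + 130 + 105 - 187 = 288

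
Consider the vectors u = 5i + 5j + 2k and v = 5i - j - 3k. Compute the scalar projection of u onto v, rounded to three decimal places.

2.366

u · v = 5·5 + 5·(-1) + 2·(-3) = 25 - 5 - 6 = 14
|v| = √(25 + 1 + 9) = √35 ≈ 5.9161
comp_v u = 14 / √35 ≈ 2.366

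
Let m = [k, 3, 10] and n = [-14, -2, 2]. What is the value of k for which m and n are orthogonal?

1

m · n = k·(-14) + 3·(-2) + 10·2 = 14 - 14k
Set equal to 0: -14k = -14, so k = 1.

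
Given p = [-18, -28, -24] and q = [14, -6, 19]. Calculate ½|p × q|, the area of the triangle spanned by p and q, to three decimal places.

i: (-28)·19 - (-24)·(-6) = -532 - 144 = -676
j: (-24)·14 - (-18)·19 = -336 - (-342) = 6
k: (-18)·(-6) - (-28)·14 = 108 - (-392) = 500
p × q = (-676, 6, 500)
|p × q| = √((-676)² + 6² + 500²) = √707012 ≈ 840.8401
area = ½ · 840.8401 ≈ 420.420

420.420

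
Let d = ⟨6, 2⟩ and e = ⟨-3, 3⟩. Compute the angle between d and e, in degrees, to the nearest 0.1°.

d · e = 6·(-3) + 2·3 = -18 + 6 = -12
|d|² = 36 + 4 = 40,  |d| = √40 ≈ 6.324555
|e|² = 9 + 9 = 18,  |e| = √18 ≈ 4.242641
cos θ = -12 / (6.324555 · 4.242641) ≈ -0.44721
θ = arccos(-0.44721) ≈ 116.6°

116.6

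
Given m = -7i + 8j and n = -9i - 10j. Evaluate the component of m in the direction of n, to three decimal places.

-1.264

m · n = (-7)·(-9) + 8·(-10) = 63 - 80 = -17
|n| = √(81 + 100) = √181 ≈ 13.4536
comp_n m = -17 / √181 ≈ -1.264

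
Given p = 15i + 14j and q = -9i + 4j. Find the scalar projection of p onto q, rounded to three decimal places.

-8.021

p · q = 15·(-9) + 14·4 = -135 + 56 = -79
|q| = √(81 + 16) = √97 ≈ 9.8489
comp_q p = -79 / √97 ≈ -8.021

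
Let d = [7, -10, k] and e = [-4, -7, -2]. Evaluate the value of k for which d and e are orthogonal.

21

d · e = 7·(-4) + (-10)·(-7) + k·(-2) = 42 - 2k
Set equal to 0: -2k = -42, so k = 21.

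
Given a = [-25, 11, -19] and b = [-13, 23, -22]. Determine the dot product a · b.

a · b = (-25)·(-13) + 11·23 + (-19)·(-22) = 325 + 253 + 418 = 996

996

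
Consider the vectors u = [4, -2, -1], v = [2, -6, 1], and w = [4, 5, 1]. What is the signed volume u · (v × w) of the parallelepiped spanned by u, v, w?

v × w:
i: (-6)·1 - 1·5 = -6 - 5 = -11
j: 1·4 - 2·1 = 4 - 2 = 2
k: 2·5 - (-6)·4 = 10 - (-24) = 34
v × w = (-11, 2, 34)
u · (v × w) = 4·(-11) + (-2)·2 + (-1)·34 = -44 - 4 - 34 = -82

-82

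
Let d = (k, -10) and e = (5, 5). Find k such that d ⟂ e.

10

d · e = k·5 + (-10)·5 = -50 + 5k
Set equal to 0: 5k = 50, so k = 10.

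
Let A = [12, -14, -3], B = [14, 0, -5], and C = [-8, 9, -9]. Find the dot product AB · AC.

294

AB = B − A = (2, 14, -2)
AC = C − A = (-20, 23, -6)
AB · AC = 2·(-20) + 14·23 + (-2)·(-6) = -40 + 322 + 12 = 294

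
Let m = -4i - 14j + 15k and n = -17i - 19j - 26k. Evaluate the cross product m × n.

i: (-14)·(-26) - 15·(-19) = 364 - (-285) = 649
j: 15·(-17) - (-4)·(-26) = -255 - 104 = -359
k: (-4)·(-19) - (-14)·(-17) = 76 - 238 = -162
m × n = (649, -359, -162)

(649, -359, -162)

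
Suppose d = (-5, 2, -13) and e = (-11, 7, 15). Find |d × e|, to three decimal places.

249.668

i: 2·15 - (-13)·7 = 30 - (-91) = 121
j: (-13)·(-11) - (-5)·15 = 143 - (-75) = 218
k: (-5)·7 - 2·(-11) = -35 - (-22) = -13
d × e = (121, 218, -13)
|d × e| = √(121² + 218² + (-13)²) = √62334 ≈ 249.6678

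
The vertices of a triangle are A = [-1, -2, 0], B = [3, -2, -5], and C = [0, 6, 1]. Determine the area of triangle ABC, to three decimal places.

AB = (4, 0, -5),  AC = (1, 8, 1)
i: 0·1 - (-5)·8 = 0 - (-40) = 40
j: (-5)·1 - 4·1 = -5 - 4 = -9
k: 4·8 - 0·1 = 32 - 0 = 32
AB × AC = (40, -9, 32)
|AB × AC| = √2705 ≈ 52.0096
area = ½ · 52.0096 ≈ 26.005

26.005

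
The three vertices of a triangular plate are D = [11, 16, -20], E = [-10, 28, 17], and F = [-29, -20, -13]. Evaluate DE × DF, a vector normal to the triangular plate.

(1416, -1333, 1236)

DE = (-21, 12, 37)
DF = (-40, -36, 7)
i: 12·7 - 37·(-36) = 84 - (-1332) = 1416
j: 37·(-40) - (-21)·7 = -1480 - (-147) = -1333
k: (-21)·(-36) - 12·(-40) = 756 - (-480) = 1236
DE × DF = (1416, -1333, 1236)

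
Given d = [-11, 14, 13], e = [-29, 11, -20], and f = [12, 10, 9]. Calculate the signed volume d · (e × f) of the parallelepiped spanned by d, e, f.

e × f:
i: 11·9 - (-20)·10 = 99 - (-200) = 299
j: (-20)·12 - (-29)·9 = -240 - (-261) = 21
k: (-29)·10 - 11·12 = -290 - 132 = -422
e × f = (299, 21, -422)
d · (e × f) = (-11)·299 + 14·21 + 13·(-422) = -3289 + 294 - 5486 = -8481

-8481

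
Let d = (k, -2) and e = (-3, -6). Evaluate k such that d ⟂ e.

d · e = k·(-3) + (-2)·(-6) = 12 - 3k
Set equal to 0: -3k = -12, so k = 4.

4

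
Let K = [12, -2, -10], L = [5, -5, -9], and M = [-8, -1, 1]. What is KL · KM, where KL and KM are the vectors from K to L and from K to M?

KL = L − K = (-7, -3, 1)
KM = M − K = (-20, 1, 11)
KL · KM = (-7)·(-20) + (-3)·1 + 1·11 = 140 - 3 + 11 = 148

148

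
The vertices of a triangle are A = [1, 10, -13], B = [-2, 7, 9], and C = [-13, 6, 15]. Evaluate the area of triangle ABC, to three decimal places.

AB = (-3, -3, 22),  AC = (-14, -4, 28)
i: (-3)·28 - 22·(-4) = -84 - (-88) = 4
j: 22·(-14) - (-3)·28 = -308 - (-84) = -224
k: (-3)·(-4) - (-3)·(-14) = 12 - 42 = -30
AB × AC = (4, -224, -30)
|AB × AC| = √51092 ≈ 226.0354
area = ½ · 226.0354 ≈ 113.018

113.018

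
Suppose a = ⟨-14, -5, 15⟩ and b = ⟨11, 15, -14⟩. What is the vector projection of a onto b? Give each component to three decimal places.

(-8.910, -12.149, 11.339)

a · b = (-14)·11 + (-5)·15 + 15·(-14) = -154 - 75 - 210 = -439
|b|² = 121 + 225 + 196 = 542
proj_b a = (-439/542) · (11, 15, -14) ≈ (-8.910, -12.149, 11.339)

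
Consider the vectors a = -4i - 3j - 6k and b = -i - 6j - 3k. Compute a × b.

(-27, -6, 21)

i: (-3)·(-3) - (-6)·(-6) = 9 - 36 = -27
j: (-6)·(-1) - (-4)·(-3) = 6 - 12 = -6
k: (-4)·(-6) - (-3)·(-1) = 24 - 3 = 21
a × b = (-27, -6, 21)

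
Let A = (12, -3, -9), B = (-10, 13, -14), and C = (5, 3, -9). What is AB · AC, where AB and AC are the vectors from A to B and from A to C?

250

AB = B − A = (-22, 16, -5)
AC = C − A = (-7, 6, 0)
AB · AC = (-22)·(-7) + 16·6 + (-5)·0 = 154 + 96 + 0 = 250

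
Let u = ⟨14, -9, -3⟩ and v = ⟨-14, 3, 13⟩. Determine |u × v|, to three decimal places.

195.755

i: (-9)·13 - (-3)·3 = -117 - (-9) = -108
j: (-3)·(-14) - 14·13 = 42 - 182 = -140
k: 14·3 - (-9)·(-14) = 42 - 126 = -84
u × v = (-108, -140, -84)
|u × v| = √((-108)² + (-140)² + (-84)²) = √38320 ≈ 195.7549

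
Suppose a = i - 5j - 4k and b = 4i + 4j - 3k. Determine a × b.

i: (-5)·(-3) - (-4)·4 = 15 - (-16) = 31
j: (-4)·4 - 1·(-3) = -16 - (-3) = -13
k: 1·4 - (-5)·4 = 4 - (-20) = 24
a × b = (31, -13, 24)

(31, -13, 24)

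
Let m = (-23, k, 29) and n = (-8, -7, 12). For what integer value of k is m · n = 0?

m · n = (-23)·(-8) + k·(-7) + 29·12 = 532 - 7k
Set equal to 0: -7k = -532, so k = 76.

76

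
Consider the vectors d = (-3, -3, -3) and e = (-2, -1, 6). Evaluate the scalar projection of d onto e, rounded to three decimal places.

-1.406

d · e = (-3)·(-2) + (-3)·(-1) + (-3)·6 = 6 + 3 - 18 = -9
|e| = √(4 + 1 + 36) = √41 ≈ 6.4031
comp_e d = -9 / √41 ≈ -1.406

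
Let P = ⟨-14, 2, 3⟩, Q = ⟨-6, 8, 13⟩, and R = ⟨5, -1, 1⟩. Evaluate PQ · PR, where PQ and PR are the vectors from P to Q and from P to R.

PQ = Q − P = (8, 6, 10)
PR = R − P = (19, -3, -2)
PQ · PR = 8·19 + 6·(-3) + 10·(-2) = 152 - 18 - 20 = 114

114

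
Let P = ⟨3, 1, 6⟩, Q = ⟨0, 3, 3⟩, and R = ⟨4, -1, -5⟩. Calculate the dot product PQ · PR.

26

PQ = Q − P = (-3, 2, -3)
PR = R − P = (1, -2, -11)
PQ · PR = (-3)·1 + 2·(-2) + (-3)·(-11) = -3 - 4 + 33 = 26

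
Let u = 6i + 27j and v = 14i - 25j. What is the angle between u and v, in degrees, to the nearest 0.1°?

u · v = 6·14 + 27·(-25) = 84 - 675 = -591
|u|² = 36 + 729 = 765,  |u| = √765 ≈ 27.658633
|v|² = 196 + 625 = 821,  |v| = √821 ≈ 28.653098
cos θ = -591 / (27.658633 · 28.653098) ≈ -0.74574
θ = arccos(-0.74574) ≈ 138.2°

138.2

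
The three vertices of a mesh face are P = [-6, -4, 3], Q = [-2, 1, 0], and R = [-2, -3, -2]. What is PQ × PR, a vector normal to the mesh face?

(-22, 8, -16)

PQ = (4, 5, -3)
PR = (4, 1, -5)
i: 5·(-5) - (-3)·1 = -25 - (-3) = -22
j: (-3)·4 - 4·(-5) = -12 - (-20) = 8
k: 4·1 - 5·4 = 4 - 20 = -16
PQ × PR = (-22, 8, -16)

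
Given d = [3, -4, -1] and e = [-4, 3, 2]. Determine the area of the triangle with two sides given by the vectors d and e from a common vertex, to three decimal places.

i: (-4)·2 - (-1)·3 = -8 - (-3) = -5
j: (-1)·(-4) - 3·2 = 4 - 6 = -2
k: 3·3 - (-4)·(-4) = 9 - 16 = -7
d × e = (-5, -2, -7)
|d × e| = √((-5)² + (-2)² + (-7)²) = √78 ≈ 8.8318
area = ½ · 8.8318 ≈ 4.416

4.416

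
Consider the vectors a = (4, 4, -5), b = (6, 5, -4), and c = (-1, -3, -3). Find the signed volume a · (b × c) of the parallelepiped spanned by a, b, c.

45

b × c:
i: 5·(-3) - (-4)·(-3) = -15 - 12 = -27
j: (-4)·(-1) - 6·(-3) = 4 - (-18) = 22
k: 6·(-3) - 5·(-1) = -18 - (-5) = -13
b × c = (-27, 22, -13)
a · (b × c) = 4·(-27) + 4·22 + (-5)·(-13) = -108 + 88 + 65 = 45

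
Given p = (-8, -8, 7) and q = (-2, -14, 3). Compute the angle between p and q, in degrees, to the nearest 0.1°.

p · q = (-8)·(-2) + (-8)·(-14) + 7·3 = 16 + 112 + 21 = 149
|p|² = 64 + 64 + 49 = 177,  |p| = √177 ≈ 13.304135
|q|² = 4 + 196 + 9 = 209,  |q| = √209 ≈ 14.456832
cos θ = 149 / (13.304135 · 14.456832) ≈ 0.77469
θ = arccos(0.77469) ≈ 39.2°

39.2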